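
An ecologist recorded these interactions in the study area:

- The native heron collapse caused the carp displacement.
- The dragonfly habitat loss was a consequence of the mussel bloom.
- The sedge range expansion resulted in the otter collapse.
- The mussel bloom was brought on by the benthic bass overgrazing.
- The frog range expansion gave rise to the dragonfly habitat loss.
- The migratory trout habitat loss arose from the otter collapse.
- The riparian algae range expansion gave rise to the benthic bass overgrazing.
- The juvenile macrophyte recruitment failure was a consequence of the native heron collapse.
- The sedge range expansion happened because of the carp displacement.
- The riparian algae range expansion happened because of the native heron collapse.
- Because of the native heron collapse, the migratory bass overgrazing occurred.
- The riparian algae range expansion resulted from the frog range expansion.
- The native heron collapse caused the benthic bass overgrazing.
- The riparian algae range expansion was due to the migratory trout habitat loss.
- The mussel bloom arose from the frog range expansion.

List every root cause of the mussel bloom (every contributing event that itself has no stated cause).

Tracing upstream from the mussel bloom: the mussel bloom ← the benthic bass overgrazing ← the native heron collapse.
A separate upstream branch: the mussel bloom ← the frog range expansion.
Each of those chain origins has no stated cause.

the frog range expansion, the native heron collapse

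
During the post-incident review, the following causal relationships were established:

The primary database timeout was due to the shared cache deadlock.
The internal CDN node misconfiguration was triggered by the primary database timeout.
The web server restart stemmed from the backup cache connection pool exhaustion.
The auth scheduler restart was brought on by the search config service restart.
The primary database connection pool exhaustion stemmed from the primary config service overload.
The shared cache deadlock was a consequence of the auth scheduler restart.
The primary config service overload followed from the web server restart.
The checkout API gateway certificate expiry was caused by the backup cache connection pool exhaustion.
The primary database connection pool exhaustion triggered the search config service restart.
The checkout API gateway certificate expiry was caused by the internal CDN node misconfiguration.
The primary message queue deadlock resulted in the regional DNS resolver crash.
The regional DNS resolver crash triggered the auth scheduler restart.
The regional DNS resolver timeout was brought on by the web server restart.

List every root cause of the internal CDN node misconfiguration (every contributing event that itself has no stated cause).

the backup cache connection pool exhaustion, the primary message queue deadlock

Tracing upstream from the internal CDN node misconfiguration: the internal CDN node misconfiguration ← the primary database timeout ← the shared cache deadlock ← the auth scheduler restart ← the regional DNS resolver crash ← the primary message queue deadlock.
A separate upstream branch: the internal CDN node misconfiguration ← the primary database timeout ← the shared cache deadlock ← the auth scheduler restart ← the search config service restart ← the primary database connection pool exhaustion ← the primary config service overload ← the web server restart ← the backup cache connection pool exhaustion.
Each of those chain origins has no stated cause.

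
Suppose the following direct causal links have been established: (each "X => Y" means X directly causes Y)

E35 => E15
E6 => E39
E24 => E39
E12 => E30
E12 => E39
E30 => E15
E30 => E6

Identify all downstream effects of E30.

E15, E39, E6

Direct effects: E15, E6.
2 steps out: E39.
Not reachable from it: E24, E12, E35.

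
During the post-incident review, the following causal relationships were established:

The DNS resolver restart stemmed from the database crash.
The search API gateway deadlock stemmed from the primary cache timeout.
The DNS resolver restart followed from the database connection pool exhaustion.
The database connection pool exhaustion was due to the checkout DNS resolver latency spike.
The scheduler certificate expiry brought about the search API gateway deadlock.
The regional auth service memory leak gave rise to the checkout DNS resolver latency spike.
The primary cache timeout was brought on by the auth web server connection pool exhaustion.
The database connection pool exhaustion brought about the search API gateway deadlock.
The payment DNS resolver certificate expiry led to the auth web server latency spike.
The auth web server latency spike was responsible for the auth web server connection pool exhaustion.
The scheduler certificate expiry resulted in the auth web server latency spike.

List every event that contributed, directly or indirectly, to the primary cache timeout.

Immediate cause of the primary cache timeout: the auth web server connection pool exhaustion.
Further upstream: the scheduler certificate expiry, the payment DNS resolver certificate expiry, the auth web server latency spike.

the auth web server connection pool exhaustion, the auth web server latency spike, the payment DNS resolver certificate expiry, the scheduler certificate expiry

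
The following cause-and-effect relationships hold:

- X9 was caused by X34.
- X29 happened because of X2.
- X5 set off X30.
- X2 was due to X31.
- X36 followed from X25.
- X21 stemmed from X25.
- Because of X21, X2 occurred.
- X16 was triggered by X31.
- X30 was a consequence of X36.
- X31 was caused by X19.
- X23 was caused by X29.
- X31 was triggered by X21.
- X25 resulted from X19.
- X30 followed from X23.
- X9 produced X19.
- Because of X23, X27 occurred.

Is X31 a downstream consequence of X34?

There is a causal chain: X34 → X9 → X19 → X31.

Yes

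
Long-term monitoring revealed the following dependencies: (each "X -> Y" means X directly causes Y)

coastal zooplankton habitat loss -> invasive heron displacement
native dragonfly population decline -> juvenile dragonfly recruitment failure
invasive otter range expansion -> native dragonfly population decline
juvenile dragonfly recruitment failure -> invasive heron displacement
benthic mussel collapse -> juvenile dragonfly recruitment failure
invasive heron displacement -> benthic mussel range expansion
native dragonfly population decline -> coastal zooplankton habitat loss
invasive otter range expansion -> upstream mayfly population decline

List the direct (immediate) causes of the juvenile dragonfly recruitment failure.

the benthic mussel collapse, the native dragonfly population decline

Upstream contributors include the invasive otter range expansion, but only the benthic mussel collapse, the native dragonfly population decline feed directly into the juvenile dragonfly recruitment failure.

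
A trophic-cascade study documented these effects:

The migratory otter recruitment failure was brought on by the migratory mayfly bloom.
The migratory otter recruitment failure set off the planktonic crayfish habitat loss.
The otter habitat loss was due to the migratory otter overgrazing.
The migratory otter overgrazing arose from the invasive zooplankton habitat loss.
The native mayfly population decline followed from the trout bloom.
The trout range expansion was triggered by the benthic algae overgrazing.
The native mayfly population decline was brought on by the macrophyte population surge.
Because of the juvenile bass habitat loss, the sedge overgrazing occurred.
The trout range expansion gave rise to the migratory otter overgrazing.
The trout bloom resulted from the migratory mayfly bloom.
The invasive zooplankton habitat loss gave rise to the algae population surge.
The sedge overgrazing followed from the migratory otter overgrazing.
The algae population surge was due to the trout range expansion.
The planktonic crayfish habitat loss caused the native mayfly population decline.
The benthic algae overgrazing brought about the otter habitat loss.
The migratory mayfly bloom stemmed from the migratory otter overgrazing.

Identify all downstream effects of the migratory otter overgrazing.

the migratory mayfly bloom, the migratory otter recruitment failure, the native mayfly population decline, the otter habitat loss, the planktonic crayfish habitat loss, the sedge overgrazing, the trout bloom

Direct effects: the otter habitat loss, the migratory mayfly bloom, the sedge overgrazing.
2 steps out: the trout bloom, the migratory otter recruitment failure.
3 steps out: the planktonic crayfish habitat loss, the native mayfly population decline.
Not reachable from it: the benthic algae overgrazing, the invasive zooplankton habitat loss, the trout range expansion, the algae population surge, the macrophyte population surge, the juvenile bass habitat loss.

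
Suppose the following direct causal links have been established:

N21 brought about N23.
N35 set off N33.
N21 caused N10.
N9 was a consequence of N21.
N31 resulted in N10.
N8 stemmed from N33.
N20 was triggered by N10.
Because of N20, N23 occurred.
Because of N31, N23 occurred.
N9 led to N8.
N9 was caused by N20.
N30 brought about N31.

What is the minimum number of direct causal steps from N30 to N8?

5

Shortest chain: N30 → N31 → N10 → N20 → N9 → N8.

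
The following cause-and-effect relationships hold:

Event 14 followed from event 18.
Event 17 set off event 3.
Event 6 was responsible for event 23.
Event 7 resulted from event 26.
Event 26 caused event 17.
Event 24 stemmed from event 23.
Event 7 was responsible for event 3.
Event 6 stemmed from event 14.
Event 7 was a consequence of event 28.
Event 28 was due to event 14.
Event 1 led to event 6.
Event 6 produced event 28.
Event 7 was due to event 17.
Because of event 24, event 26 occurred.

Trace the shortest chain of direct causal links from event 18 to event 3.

event 18 → event 14 → event 28 → event 7 → event 3

event 18 → event 14
event 14 → event 28
event 28 → event 7
event 7 → event 3
Length: 4 steps.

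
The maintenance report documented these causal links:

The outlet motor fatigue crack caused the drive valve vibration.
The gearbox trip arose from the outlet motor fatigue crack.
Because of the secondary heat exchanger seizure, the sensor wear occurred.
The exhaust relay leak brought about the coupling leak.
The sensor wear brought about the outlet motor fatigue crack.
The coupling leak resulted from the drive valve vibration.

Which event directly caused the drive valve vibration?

Upstream contributors include the secondary heat exchanger seizure, the sensor wear, but only the outlet motor fatigue crack feeds directly into the drive valve vibration.

the outlet motor fatigue crack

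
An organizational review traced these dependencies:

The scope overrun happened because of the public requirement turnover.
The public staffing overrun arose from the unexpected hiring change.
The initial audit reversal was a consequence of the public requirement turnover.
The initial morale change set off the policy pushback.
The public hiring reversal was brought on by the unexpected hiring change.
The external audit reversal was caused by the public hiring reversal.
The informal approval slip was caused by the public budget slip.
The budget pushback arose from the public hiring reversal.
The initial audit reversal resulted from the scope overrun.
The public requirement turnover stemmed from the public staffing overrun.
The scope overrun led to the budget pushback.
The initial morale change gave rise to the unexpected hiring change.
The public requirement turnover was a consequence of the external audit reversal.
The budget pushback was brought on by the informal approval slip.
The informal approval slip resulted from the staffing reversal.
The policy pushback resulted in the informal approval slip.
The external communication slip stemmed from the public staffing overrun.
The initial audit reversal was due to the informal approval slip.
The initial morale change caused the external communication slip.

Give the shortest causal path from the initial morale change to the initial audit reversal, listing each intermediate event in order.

the initial morale change → the policy pushback → the informal approval slip → the initial audit reversal

the initial morale change → the policy pushback
the policy pushback → the informal approval slip
the informal approval slip → the initial audit reversal
Length: 3 steps.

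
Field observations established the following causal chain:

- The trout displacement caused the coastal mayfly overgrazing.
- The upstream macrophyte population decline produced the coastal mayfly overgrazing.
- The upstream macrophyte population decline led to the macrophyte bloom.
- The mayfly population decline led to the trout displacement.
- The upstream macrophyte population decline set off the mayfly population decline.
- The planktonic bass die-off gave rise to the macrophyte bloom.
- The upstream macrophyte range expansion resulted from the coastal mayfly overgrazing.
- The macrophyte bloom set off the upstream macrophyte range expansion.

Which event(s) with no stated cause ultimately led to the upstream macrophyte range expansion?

Tracing upstream from the upstream macrophyte range expansion: the upstream macrophyte range expansion ← the macrophyte bloom ← the upstream macrophyte population decline.
A separate upstream branch: the upstream macrophyte range expansion ← the macrophyte bloom ← the planktonic bass die-off.
Each of those chain origins has no stated cause.

the planktonic bass die-off, the upstream macrophyte population decline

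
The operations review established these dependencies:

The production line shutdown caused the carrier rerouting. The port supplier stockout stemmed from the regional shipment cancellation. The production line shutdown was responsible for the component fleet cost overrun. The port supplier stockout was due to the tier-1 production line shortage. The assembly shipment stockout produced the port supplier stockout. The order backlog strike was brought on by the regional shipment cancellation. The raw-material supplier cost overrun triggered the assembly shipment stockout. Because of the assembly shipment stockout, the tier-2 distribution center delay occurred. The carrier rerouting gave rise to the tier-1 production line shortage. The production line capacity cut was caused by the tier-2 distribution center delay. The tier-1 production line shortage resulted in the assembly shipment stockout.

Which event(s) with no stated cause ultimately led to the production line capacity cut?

Tracing upstream from the production line capacity cut: the production line capacity cut ← the tier-2 distribution center delay ← the assembly shipment stockout ← the tier-1 production line shortage ← the carrier rerouting ← the production line shutdown.
A separate upstream branch: the production line capacity cut ← the tier-2 distribution center delay ← the assembly shipment stockout ← the raw-material supplier cost overrun.
Each of those chain origins has no stated cause.

the production line shutdown, the raw-material supplier cost overrun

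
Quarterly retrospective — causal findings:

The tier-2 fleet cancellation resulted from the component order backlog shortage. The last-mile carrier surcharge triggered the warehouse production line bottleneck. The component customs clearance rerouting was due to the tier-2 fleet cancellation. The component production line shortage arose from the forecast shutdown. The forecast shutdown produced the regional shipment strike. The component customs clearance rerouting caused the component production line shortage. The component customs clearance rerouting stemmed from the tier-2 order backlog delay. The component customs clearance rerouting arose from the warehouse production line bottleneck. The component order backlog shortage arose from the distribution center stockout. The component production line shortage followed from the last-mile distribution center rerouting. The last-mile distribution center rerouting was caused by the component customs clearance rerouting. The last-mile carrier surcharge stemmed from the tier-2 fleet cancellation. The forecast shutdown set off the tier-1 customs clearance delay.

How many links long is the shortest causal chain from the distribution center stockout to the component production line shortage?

4

Shortest chain: the distribution center stockout → the component order backlog shortage → the tier-2 fleet cancellation → the component customs clearance rerouting → the component production line shortage.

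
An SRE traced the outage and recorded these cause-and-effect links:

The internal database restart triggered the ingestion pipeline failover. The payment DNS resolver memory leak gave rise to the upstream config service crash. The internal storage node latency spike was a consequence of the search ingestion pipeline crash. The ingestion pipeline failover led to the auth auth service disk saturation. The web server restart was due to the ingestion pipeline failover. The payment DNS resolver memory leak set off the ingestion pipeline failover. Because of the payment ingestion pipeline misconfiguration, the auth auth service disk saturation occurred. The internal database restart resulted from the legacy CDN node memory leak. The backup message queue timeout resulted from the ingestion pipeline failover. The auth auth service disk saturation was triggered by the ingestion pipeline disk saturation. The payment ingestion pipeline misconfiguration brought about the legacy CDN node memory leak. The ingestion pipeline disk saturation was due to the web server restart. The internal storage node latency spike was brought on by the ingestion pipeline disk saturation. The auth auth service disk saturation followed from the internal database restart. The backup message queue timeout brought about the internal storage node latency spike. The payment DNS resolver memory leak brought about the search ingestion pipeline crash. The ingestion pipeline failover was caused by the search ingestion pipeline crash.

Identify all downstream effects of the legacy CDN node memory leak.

the auth auth service disk saturation, the backup message queue timeout, the ingestion pipeline disk saturation, the ingestion pipeline failover, the internal database restart, the internal storage node latency spike, the web server restart

Direct effects: the internal database restart.
2 steps out: the ingestion pipeline failover, the auth auth service disk saturation.
3 steps out: the web server restart, the backup message queue timeout.
4 steps out: the ingestion pipeline disk saturation, the internal storage node latency spike.
Not reachable from it: the payment DNS resolver memory leak, the search ingestion pipeline crash, the payment ingestion pipeline misconfiguration, the upstream config service crash.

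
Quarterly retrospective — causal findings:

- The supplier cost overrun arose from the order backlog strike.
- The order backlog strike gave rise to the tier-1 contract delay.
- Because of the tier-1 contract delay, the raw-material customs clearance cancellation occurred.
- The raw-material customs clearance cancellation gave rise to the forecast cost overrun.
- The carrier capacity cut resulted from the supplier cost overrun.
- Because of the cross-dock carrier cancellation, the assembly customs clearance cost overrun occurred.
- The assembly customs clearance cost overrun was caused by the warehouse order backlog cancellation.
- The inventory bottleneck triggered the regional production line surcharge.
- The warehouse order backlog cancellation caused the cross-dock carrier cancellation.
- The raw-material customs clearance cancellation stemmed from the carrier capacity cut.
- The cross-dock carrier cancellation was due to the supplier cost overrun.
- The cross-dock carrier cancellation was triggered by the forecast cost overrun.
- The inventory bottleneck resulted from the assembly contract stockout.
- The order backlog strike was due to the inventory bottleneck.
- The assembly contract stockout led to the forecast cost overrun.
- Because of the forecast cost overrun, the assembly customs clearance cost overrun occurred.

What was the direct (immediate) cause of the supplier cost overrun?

the order backlog strike

Upstream contributors include the assembly contract stockout, the inventory bottleneck, but only the order backlog strike feeds directly into the supplier cost overrun.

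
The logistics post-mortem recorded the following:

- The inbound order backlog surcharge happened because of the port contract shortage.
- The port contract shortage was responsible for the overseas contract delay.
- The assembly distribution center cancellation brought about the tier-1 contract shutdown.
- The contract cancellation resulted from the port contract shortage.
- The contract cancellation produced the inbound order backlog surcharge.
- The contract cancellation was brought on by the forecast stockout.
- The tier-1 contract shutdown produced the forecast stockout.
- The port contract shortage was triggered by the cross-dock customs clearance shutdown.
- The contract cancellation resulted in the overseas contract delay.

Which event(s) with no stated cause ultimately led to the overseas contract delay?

Tracing upstream from the overseas contract delay: the overseas contract delay ← the contract cancellation ← the forecast stockout ← the tier-1 contract shutdown ← the assembly distribution center cancellation.
A separate upstream branch: the overseas contract delay ← the port contract shortage ← the cross-dock customs clearance shutdown.
Each of those chain origins has no stated cause.

the assembly distribution center cancellation, the cross-dock customs clearance shutdown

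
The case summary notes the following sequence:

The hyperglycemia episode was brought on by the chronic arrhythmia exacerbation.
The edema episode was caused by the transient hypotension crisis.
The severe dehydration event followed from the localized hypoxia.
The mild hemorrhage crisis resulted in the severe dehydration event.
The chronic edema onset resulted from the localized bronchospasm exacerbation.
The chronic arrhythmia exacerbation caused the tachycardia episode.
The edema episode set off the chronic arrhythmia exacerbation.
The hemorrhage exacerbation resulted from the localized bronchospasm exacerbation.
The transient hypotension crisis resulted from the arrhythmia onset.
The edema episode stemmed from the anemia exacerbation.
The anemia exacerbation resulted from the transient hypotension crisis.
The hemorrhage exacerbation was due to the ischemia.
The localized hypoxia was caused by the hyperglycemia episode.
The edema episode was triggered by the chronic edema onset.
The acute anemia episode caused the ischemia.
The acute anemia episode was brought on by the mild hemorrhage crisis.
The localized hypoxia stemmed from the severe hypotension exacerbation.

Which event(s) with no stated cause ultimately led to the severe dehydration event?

Tracing upstream from the severe dehydration event: the severe dehydration event ← the localized hypoxia ← the hyperglycemia episode ← the chronic arrhythmia exacerbation ← the edema episode ← the transient hypotension crisis ← the arrhythmia onset.
A separate upstream branch: the severe dehydration event ← the localized hypoxia ← the hyperglycemia episode ← the chronic arrhythmia exacerbation ← the edema episode ← the chronic edema onset ← the localized bronchospasm exacerbation.
A separate upstream branch: the severe dehydration event ← the mild hemorrhage crisis.
A separate upstream branch: the severe dehydration event ← the localized hypoxia ← the severe hypotension exacerbation.
Each of those chain origins has no stated cause.

the arrhythmia onset, the localized bronchospasm exacerbation, the mild hemorrhage crisis, the severe hypotension exacerbation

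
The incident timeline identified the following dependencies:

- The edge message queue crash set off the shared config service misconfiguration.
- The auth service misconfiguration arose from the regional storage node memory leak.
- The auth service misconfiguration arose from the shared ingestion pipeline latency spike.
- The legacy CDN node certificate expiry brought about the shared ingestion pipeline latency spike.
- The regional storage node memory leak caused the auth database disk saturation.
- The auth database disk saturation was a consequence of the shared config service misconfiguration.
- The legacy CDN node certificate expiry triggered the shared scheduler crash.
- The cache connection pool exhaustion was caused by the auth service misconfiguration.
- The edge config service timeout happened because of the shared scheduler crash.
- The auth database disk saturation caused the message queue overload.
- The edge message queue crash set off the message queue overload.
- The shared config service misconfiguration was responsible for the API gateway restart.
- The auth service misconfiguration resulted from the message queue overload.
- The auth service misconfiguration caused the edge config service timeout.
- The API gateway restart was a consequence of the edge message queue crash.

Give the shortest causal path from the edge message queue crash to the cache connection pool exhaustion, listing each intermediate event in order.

the edge message queue crash → the message queue overload
the message queue overload → the auth service misconfiguration
the auth service misconfiguration → the cache connection pool exhaustion
Length: 3 steps.

the edge message queue crash → the message queue overload → the auth service misconfiguration → the cache connection pool exhaustion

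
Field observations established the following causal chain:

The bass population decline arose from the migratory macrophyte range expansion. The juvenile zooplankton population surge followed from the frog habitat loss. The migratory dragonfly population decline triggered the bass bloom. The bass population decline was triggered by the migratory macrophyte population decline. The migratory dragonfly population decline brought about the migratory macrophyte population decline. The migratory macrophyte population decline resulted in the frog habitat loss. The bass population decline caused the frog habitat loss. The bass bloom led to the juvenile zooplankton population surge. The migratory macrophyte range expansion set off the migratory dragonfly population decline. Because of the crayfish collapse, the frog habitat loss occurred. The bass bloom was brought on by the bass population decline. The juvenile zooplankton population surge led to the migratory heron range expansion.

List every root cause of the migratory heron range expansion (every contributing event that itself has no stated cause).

the crayfish collapse, the migratory macrophyte range expansion

Tracing upstream from the migratory heron range expansion: the migratory heron range expansion ← the juvenile zooplankton population surge ← the bass bloom ← the migratory dragonfly population decline ← the migratory macrophyte range expansion.
A separate upstream branch: the migratory heron range expansion ← the juvenile zooplankton population surge ← the frog habitat loss ← the crayfish collapse.
Each of those chain origins has no stated cause.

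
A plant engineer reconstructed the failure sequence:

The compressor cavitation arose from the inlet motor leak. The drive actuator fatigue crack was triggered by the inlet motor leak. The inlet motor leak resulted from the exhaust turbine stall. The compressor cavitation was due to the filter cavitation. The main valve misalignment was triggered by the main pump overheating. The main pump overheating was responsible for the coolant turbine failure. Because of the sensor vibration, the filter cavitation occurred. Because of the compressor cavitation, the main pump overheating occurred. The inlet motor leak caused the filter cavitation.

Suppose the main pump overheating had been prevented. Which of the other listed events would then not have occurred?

the coolant turbine failure, the main valve misalignment

Downstream of the main pump overheating: the coolant turbine failure, the main valve misalignment.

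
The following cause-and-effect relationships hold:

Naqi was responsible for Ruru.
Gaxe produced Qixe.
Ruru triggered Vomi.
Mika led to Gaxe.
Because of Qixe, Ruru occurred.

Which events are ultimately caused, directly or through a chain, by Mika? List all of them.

Gaxe, Qixe, Ruru, Vomi

Direct effects: Gaxe.
2 steps out: Qixe.
3 steps out: Ruru.
4 steps out: Vomi.
Not reachable from it: Naqi.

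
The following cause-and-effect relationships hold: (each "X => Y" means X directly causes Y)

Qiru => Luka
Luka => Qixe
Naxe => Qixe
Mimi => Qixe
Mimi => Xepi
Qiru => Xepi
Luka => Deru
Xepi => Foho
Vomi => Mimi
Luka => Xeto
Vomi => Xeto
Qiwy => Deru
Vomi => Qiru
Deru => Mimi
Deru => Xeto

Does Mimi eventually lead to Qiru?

No

Mimi leads to Xepi, Foho, Qixe; Qiru is not among them.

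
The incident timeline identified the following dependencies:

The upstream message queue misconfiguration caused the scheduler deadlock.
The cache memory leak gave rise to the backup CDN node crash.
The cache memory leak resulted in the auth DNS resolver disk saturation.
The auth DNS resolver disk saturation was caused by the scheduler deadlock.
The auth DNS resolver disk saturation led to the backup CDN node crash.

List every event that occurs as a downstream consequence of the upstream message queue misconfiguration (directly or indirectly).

Direct effects: the scheduler deadlock.
2 steps out: the auth DNS resolver disk saturation.
3 steps out: the backup CDN node crash.
Not reachable from it: the cache memory leak.

the auth DNS resolver disk saturation, the backup CDN node crash, the scheduler deadlock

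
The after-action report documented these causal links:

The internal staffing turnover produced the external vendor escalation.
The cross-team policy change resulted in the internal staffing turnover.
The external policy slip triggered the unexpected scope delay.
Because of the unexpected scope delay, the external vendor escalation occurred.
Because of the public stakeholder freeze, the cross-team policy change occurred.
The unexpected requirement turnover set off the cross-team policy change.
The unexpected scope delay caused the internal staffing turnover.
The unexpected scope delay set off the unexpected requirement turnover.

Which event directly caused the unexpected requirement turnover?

Upstream contributors include the external policy slip, but only the unexpected scope delay feeds directly into the unexpected requirement turnover.

the unexpected scope delay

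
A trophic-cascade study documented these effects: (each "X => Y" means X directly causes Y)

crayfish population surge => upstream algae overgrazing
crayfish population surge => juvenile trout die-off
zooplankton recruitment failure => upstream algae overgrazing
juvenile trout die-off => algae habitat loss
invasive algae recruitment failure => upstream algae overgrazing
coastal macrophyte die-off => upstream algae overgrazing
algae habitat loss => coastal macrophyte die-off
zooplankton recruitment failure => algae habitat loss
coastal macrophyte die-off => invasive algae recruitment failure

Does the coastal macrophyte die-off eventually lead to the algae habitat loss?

No

The coastal macrophyte die-off leads to the invasive algae recruitment failure, the upstream algae overgrazing; the algae habitat loss is not among them.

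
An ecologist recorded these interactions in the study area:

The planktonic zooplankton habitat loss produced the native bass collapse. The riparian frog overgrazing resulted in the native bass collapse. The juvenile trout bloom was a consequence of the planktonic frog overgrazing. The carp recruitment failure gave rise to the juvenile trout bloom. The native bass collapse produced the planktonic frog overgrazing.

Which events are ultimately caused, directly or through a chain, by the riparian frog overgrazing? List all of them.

the juvenile trout bloom, the native bass collapse, the planktonic frog overgrazing

Direct effects: the native bass collapse.
2 steps out: the planktonic frog overgrazing.
3 steps out: the juvenile trout bloom.
Not reachable from it: the planktonic zooplankton habitat loss, the carp recruitment failure.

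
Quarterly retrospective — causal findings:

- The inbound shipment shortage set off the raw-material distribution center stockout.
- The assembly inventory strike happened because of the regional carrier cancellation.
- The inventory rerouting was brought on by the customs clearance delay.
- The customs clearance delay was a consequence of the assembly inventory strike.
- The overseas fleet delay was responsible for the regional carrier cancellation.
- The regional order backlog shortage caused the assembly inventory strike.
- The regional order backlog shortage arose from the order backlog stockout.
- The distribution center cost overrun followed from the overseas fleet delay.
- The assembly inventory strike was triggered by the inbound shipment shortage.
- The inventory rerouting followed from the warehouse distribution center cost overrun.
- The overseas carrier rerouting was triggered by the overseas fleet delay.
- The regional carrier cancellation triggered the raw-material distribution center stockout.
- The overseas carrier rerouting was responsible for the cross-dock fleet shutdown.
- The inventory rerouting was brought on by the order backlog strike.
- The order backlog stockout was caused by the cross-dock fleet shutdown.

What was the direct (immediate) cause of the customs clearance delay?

Upstream contributors include the overseas fleet delay, the overseas carrier rerouting, the cross-dock fleet shutdown, the regional carrier cancellation, the order backlog stockout, the regional order backlog shortage, the inbound shipment shortage, but only the assembly inventory strike feeds directly into the customs clearance delay.

the assembly inventory strike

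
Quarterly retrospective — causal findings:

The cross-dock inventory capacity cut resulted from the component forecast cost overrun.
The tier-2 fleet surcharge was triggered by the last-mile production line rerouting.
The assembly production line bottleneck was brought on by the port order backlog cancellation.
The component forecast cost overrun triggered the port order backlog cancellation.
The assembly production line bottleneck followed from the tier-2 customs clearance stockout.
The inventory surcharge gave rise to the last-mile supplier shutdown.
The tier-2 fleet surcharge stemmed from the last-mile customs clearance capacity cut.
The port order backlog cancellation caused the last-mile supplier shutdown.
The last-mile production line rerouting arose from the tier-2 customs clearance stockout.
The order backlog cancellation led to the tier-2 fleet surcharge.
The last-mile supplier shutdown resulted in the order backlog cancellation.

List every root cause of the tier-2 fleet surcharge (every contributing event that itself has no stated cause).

the component forecast cost overrun, the inventory surcharge, the last-mile customs clearance capacity cut, the tier-2 customs clearance stockout

Tracing upstream from the tier-2 fleet surcharge: the tier-2 fleet surcharge ← the order backlog cancellation ← the last-mile supplier shutdown ← the inventory surcharge.
A separate upstream branch: the tier-2 fleet surcharge ← the order backlog cancellation ← the last-mile supplier shutdown ← the port order backlog cancellation ← the component forecast cost overrun.
A separate upstream branch: the tier-2 fleet surcharge ← the last-mile customs clearance capacity cut.
A separate upstream branch: the tier-2 fleet surcharge ← the last-mile production line rerouting ← the tier-2 customs clearance stockout.
Each of those chain origins has no stated cause.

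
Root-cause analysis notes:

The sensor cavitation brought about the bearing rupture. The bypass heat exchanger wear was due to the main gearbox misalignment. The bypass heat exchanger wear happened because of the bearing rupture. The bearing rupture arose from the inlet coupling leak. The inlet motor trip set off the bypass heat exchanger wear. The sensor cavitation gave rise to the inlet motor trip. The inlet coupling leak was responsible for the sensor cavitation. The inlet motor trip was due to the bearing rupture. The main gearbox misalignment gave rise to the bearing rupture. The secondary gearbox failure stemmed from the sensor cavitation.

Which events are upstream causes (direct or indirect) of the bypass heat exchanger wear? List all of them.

the bearing rupture, the inlet coupling leak, the inlet motor trip, the main gearbox misalignment, the sensor cavitation

Immediate causes of the bypass heat exchanger wear: the main gearbox misalignment, the bearing rupture, the inlet motor trip.
Further upstream: the inlet coupling leak, the sensor cavitation.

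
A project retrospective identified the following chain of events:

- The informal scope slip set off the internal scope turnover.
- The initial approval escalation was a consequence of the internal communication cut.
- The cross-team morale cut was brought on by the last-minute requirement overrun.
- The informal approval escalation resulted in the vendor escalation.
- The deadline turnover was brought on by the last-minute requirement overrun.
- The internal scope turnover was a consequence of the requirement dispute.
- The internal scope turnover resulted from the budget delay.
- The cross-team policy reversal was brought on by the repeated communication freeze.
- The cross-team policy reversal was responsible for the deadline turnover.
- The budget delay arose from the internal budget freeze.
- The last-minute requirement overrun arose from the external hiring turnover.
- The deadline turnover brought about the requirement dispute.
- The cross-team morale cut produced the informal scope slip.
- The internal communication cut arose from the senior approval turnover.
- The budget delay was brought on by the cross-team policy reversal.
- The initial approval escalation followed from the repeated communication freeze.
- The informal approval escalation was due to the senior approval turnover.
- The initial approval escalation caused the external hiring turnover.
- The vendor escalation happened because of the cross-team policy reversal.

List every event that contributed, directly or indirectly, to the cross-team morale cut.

Immediate cause of the cross-team morale cut: the last-minute requirement overrun.
Further upstream: the repeated communication freeze, the senior approval turnover, the internal communication cut, the initial approval escalation, the external hiring turnover.

the external hiring turnover, the initial approval escalation, the internal communication cut, the last-minute requirement overrun, the repeated communication freeze, the senior approval turnover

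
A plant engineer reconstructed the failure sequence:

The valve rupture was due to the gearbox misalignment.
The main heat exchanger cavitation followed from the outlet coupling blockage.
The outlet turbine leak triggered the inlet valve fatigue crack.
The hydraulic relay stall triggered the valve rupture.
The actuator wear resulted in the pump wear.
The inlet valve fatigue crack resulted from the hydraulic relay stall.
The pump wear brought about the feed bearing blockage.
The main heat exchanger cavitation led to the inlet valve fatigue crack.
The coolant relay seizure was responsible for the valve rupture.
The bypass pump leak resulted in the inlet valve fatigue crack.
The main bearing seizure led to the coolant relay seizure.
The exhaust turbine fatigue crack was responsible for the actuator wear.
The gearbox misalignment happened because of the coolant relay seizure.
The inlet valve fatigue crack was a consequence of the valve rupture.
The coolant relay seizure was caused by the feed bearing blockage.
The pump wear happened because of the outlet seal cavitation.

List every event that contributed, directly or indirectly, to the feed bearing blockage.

Immediate cause of the feed bearing blockage: the pump wear.
Further upstream: the outlet seal cavitation, the exhaust turbine fatigue crack, the actuator wear.

the actuator wear, the exhaust turbine fatigue crack, the outlet seal cavitation, the pump wear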